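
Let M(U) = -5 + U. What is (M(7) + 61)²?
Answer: 3969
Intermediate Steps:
(M(7) + 61)² = ((-5 + 7) + 61)² = (2 + 61)² = 63² = 3969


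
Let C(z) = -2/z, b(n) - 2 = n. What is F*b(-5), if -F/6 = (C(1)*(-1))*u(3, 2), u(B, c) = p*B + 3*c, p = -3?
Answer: -108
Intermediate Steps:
b(n) = 2 + n
u(B, c) = -3*B + 3*c
F = 36 (F = -6*-2/1*(-1)*(-3*3 + 3*2) = -6*-2*1*(-1)*(-9 + 6) = -6*(-2*(-1))*(-3) = -12*(-3) = -6*(-6) = 36)
F*b(-5) = 36*(2 - 5) = 36*(-3) = -108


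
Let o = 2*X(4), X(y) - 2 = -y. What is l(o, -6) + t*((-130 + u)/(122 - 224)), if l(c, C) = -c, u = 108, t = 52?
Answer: 776/51 ≈ 15.216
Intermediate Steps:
X(y) = 2 - y
o = -4 (o = 2*(2 - 1*4) = 2*(2 - 4) = 2*(-2) = -4)
l(o, -6) + t*((-130 + u)/(122 - 224)) = -1*(-4) + 52*((-130 + 108)/(122 - 224)) = 4 + 52*(-22/(-102)) = 4 + 52*(-22*(-1/102)) = 4 + 52*(11/51) = 4 + 572/51 = 776/51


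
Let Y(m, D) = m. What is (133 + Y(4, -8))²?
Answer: 18769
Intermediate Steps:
(133 + Y(4, -8))² = (133 + 4)² = 137² = 18769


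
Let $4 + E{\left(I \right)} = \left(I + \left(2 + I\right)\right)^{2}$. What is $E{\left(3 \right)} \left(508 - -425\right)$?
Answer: $55980$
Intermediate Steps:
$E{\left(I \right)} = -4 + \left(2 + 2 I\right)^{2}$ ($E{\left(I \right)} = -4 + \left(I + \left(2 + I\right)\right)^{2} = -4 + \left(2 + 2 I\right)^{2}$)
$E{\left(3 \right)} \left(508 - -425\right) = 4 \cdot 3 \left(2 + 3\right) \left(508 - -425\right) = 4 \cdot 3 \cdot 5 \left(508 + 425\right) = 60 \cdot 933 = 55980$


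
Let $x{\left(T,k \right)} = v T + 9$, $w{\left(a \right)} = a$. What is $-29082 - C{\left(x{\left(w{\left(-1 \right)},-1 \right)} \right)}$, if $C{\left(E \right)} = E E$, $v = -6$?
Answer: $-29307$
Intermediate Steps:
$x{\left(T,k \right)} = 9 - 6 T$ ($x{\left(T,k \right)} = - 6 T + 9 = 9 - 6 T$)
$C{\left(E \right)} = E^{2}$
$-29082 - C{\left(x{\left(w{\left(-1 \right)},-1 \right)} \right)} = -29082 - \left(9 - -6\right)^{2} = -29082 - \left(9 + 6\right)^{2} = -29082 - 15^{2} = -29082 - 225 = -29307$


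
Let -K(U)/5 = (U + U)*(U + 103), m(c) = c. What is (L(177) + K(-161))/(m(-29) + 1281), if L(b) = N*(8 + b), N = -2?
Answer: -46875/626 ≈ -74.880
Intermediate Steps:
L(b) = -16 - 2*b (L(b) = -2*(8 + b) = -16 - 2*b)
K(U) = -10*U*(103 + U) (K(U) = -5*(U + U)*(U + 103) = -5*2*U*(103 + U) = -10*U*(103 + U))
(L(177) + K(-161))/(m(-29) + 1281) = ((-16 - 2*177) - 10*(-161)*(103 - 161))/(-29 + 1281) = ((-16 - 354) - 10*(-161)*(-58))/1252 = (-370 - 93380)*(1/1252) = -93750*1/1252 = -46875/626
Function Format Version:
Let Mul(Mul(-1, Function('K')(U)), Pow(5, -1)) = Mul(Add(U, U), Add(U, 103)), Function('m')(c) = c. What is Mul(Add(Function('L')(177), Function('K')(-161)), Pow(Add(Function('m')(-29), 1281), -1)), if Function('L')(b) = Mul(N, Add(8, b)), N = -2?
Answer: Rational(-46875, 626) ≈ -74.880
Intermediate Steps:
Function('L')(b) = Add(-16, Mul(-2, b)) (Function('L')(b) = Mul(-2, Add(8, b)) = Add(-16, Mul(-2, b)))
Function('K')(U) = Mul(-10, U, Add(103, U)) (Function('K')(U) = Mul(-5, Mul(Add(U, U), Add(U, 103))) = Mul(-5, Mul(Mul(2, U), Add(103, U))) = Mul(-5, Mul(2, U, Add(103, U))) = Mul(-10, U, Add(103, U)))
Mul(Add(Function('L')(177), Function('K')(-161)), Pow(Add(Function('m')(-29), 1281), -1)) = Mul(Add(Add(-16, Mul(-2, 177)), Mul(-10, -161, Add(103, -161))), Pow(Add(-29, 1281), -1)) = Mul(Add(Add(-16, -354), Mul(-10, -161, -58)), Pow(1252, -1)) = Mul(Add(-370, -93380), Rational(1, 1252)) = Mul(-93750, Rational(1, 1252)) = Rational(-46875, 626)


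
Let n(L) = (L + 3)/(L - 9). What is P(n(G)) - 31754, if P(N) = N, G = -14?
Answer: -730331/23 ≈ -31754.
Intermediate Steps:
n(L) = (3 + L)/(-9 + L)
P(n(G)) - 31754 = (3 - 14)/(-9 - 14) - 31754 = -11/(-23) - 31754 = -1/23*(-11) - 31754 = 11/23 - 31754 = -730331/23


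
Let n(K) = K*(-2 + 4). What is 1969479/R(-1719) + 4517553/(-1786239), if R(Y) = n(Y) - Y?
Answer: -130582439744/113723883 ≈ -1148.2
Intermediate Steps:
n(K) = 2*K (n(K) = K*2 = 2*K)
R(Y) = Y (R(Y) = 2*Y - Y = Y)
1969479/R(-1719) + 4517553/(-1786239) = 1969479/(-1719) + 4517553/(-1786239) = 1969479*(-1/1719) + 4517553*(-1/1786239) = -218831/191 - 1505851/595413 = -130582439744/113723883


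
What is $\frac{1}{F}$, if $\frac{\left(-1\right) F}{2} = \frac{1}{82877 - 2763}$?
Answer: $-40057$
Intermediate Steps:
$F = - \frac{1}{40057}$ ($F = - \frac{2}{82877 - 2763} = - \frac{2}{80114} = \left(-2\right) \frac{1}{80114} = - \frac{1}{40057} \approx -2.4964 \cdot 10^{-5}$)
$\frac{1}{F} = \frac{1}{- \frac{1}{40057}} = -40057$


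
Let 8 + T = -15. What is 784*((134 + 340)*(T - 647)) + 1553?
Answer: -248981167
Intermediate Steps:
T = -23 (T = -8 - 15 = -23)
784*((134 + 340)*(T - 647)) + 1553 = 784*((134 + 340)*(-23 - 647)) + 1553 = 784*(474*(-670)) + 1553 = 784*(-317580) + 1553 = -248982720 + 1553 = -248981167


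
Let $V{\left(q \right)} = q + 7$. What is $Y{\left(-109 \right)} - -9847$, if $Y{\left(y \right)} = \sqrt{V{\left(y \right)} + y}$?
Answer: $9847 + i \sqrt{211} \approx 9847.0 + 14.526 i$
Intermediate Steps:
$V{\left(q \right)} = 7 + q$
$Y{\left(y \right)} = \sqrt{7 + 2 y}$ ($Y{\left(y \right)} = \sqrt{\left(7 + y\right) + y} = \sqrt{7 + 2 y}$)
$Y{\left(-109 \right)} - -9847 = \sqrt{7 + 2 \left(-109\right)} - -9847 = \sqrt{7 - 218} + 9847 = \sqrt{-211} + 9847 = i \sqrt{211} + 9847 = 9847 + i \sqrt{211}$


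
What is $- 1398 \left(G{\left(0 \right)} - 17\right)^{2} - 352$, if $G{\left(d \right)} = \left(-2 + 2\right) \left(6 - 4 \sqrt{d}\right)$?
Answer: $-404374$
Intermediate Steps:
$G{\left(d \right)} = 0$ ($G{\left(d \right)} = 0 \left(6 - 4 \sqrt{d}\right) = 0$)
$- 1398 \left(G{\left(0 \right)} - 17\right)^{2} - 352 = - 1398 \left(0 - 17\right)^{2} - 352 = - 1398 \left(-17\right)^{2} - 352 = \left(-1398\right) 289 - 352 = -404022 - 352 = -404374$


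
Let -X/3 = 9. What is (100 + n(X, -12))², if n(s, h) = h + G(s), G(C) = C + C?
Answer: 1156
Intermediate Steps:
X = -27 (X = -3*9 = -27)
G(C) = 2*C
n(s, h) = h + 2*s
(100 + n(X, -12))² = (100 + (-12 + 2*(-27)))² = (100 + (-12 - 54))² = (100 - 66)² = 34² = 1156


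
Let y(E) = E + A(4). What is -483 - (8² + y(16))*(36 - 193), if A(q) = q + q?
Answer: 13333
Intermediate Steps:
A(q) = 2*q
y(E) = 8 + E (y(E) = E + 2*4 = E + 8 = 8 + E)
-483 - (8² + y(16))*(36 - 193) = -483 - (8² + (8 + 16))*(36 - 193) = -483 - (64 + 24)*(-157) = -483 - 88*(-157) = -483 - 1*(-13816) = -483 + 13816 = 13333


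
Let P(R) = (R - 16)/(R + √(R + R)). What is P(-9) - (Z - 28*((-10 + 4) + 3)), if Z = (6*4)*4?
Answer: -1955/11 + 25*I*√2/33 ≈ -177.73 + 1.0714*I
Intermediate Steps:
Z = 96 (Z = 24*4 = 96)
P(R) = (-16 + R)/(R + √2*√R) (P(R) = (-16 + R)/(R + √(2*R)) = (-16 + R)/(R + √2*√R))
P(-9) - (Z - 28*((-10 + 4) + 3)) = (-16 - 9)/(-9 + √2*√(-9)) - (96 - 28*((-10 + 4) + 3)) = -25/(-9 + √2*(3*I)) - (96 - 28*(-6 + 3)) = -25/(-9 + 3*I*√2) - (96 - 28*(-3)) = -25/(-9 + 3*I*√2) - (96 + 84) = -25/(-9 + 3*I*√2) - 1*180 = -25/(-9 + 3*I*√2) - 180 = -180 - 25/(-9 + 3*I*√2)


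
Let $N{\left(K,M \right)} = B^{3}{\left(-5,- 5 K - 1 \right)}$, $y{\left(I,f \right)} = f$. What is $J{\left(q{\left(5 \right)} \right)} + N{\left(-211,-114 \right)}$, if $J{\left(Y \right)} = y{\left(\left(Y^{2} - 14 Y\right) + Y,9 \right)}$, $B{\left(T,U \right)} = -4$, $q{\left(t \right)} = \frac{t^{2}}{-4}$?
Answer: $-55$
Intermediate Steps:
$q{\left(t \right)} = - \frac{t^{2}}{4}$ ($q{\left(t \right)} = t^{2} \left(- \frac{1}{4}\right) = - \frac{t^{2}}{4}$)
$J{\left(Y \right)} = 9$
$N{\left(K,M \right)} = -64$ ($N{\left(K,M \right)} = \left(-4\right)^{3} = -64$)
$J{\left(q{\left(5 \right)} \right)} + N{\left(-211,-114 \right)} = 9 - 64 = -55$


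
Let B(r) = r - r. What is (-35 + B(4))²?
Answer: 1225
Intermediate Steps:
B(r) = 0
(-35 + B(4))² = (-35 + 0)² = (-35)² = 1225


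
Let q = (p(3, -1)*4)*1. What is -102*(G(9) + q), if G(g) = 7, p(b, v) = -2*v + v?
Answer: -1122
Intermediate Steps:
p(b, v) = -v
q = 4 (q = (-1*(-1)*4)*1 = (1*4)*1 = 4*1 = 4)
-102*(G(9) + q) = -102*(7 + 4) = -102*11 = -1122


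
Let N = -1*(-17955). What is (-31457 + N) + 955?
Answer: -12547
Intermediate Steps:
N = 17955
(-31457 + N) + 955 = (-31457 + 17955) + 955 = -13502 + 955 = -12547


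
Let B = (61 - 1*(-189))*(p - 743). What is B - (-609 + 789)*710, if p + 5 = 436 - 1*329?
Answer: -288050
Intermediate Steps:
p = 102 (p = -5 + (436 - 1*329) = -5 + (436 - 329) = -5 + 107 = 102)
B = -160250 (B = (61 - 1*(-189))*(102 - 743) = (61 + 189)*(-641) = 250*(-641) = -160250)
B - (-609 + 789)*710 = -160250 - (-609 + 789)*710 = -160250 - 180*710 = -160250 - 1*127800 = -160250 - 127800 = -288050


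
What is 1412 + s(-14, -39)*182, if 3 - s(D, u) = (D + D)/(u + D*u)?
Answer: 76754/39 ≈ 1968.1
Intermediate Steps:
s(D, u) = 3 - 2*D/(u + D*u) (s(D, u) = 3 - (D + D)/(u + D*u) = 3 - 2*D/(u + D*u))
1412 + s(-14, -39)*182 = 1412 + ((-2*(-14) + 3*(-39) + 3*(-14)*(-39))/((-39)*(1 - 14)))*182 = 1412 - 1/39*(28 - 117 + 1638)/(-13)*182 = 1412 - 1/39*(-1/13)*1549*182 = 1412 + (1549/507)*182 = 1412 + 21686/39 = 76754/39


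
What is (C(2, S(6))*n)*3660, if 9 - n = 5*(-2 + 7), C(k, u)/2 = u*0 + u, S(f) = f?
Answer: -702720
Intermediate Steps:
C(k, u) = 2*u (C(k, u) = 2*(u*0 + u) = 2*(0 + u) = 2*u)
n = -16 (n = 9 - 5*(-2 + 7) = 9 - 5*5 = 9 - 1*25 = 9 - 25 = -16)
(C(2, S(6))*n)*3660 = ((2*6)*(-16))*3660 = (12*(-16))*3660 = -192*3660 = -702720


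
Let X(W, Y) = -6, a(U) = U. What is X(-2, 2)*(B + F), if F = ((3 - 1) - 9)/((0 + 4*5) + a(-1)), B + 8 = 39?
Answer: -3492/19 ≈ -183.79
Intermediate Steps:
B = 31 (B = -8 + 39 = 31)
F = -7/19 (F = ((3 - 1) - 9)/((0 + 4*5) - 1) = (2 - 9)/((0 + 20) - 1) = -7/(20 - 1) = -7/19 ≈ -0.36842)
X(-2, 2)*(B + F) = -6*(31 - 7/19) = -6*582/19 = -3492/19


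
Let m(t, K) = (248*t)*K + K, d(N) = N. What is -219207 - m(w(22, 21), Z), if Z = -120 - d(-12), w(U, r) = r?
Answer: 343365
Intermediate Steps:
Z = -108 (Z = -120 - 1*(-12) = -120 + 12 = -108)
m(t, K) = K + 248*K*t (m(t, K) = 248*K*t + K = K + 248*K*t)
-219207 - m(w(22, 21), Z) = -219207 - (-108)*(1 + 248*21) = -219207 - (-108)*(1 + 5208) = -219207 - (-108)*5209 = -219207 - 1*(-562572) = -219207 + 562572 = 343365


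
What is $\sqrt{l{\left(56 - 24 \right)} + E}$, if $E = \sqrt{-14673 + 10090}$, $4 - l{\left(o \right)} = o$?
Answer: $\sqrt{-28 + i \sqrt{4583}} \approx 4.7571 + 7.1155 i$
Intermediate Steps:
$l{\left(o \right)} = 4 - o$
$E = i \sqrt{4583}$ ($E = \sqrt{-4583} = i \sqrt{4583} \approx 67.698 i$)
$\sqrt{l{\left(56 - 24 \right)} + E} = \sqrt{\left(4 - \left(56 - 24\right)\right) + i \sqrt{4583}} = \sqrt{\left(4 - 32\right) + i \sqrt{4583}} = \sqrt{-28 + i \sqrt{4583}}$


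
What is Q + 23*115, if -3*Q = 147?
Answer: 2596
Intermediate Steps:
Q = -49 (Q = -1/3*147 = -49)
Q + 23*115 = -49 + 23*115 = -49 + 2645 = 2596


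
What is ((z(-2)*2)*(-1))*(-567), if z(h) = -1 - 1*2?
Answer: -3402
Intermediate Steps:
z(h) = -3 (z(h) = -1 - 2 = -3)
((z(-2)*2)*(-1))*(-567) = (-3*2*(-1))*(-567) = -6*(-1)*(-567) = 6*(-567) = -3402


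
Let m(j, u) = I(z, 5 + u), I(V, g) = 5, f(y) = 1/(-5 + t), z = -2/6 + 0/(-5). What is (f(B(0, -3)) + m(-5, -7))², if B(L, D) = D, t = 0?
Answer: 576/25 ≈ 23.040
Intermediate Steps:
z = -⅓ (z = -2*⅙ + 0*(-⅕) = -⅓ + 0 = -⅓ ≈ -0.33333)
f(y) = -⅕ (f(y) = 1/(-5 + 0) = 1/(-5) = -⅕)
m(j, u) = 5
(f(B(0, -3)) + m(-5, -7))² = (-⅕ + 5)² = (24/5)² = 576/25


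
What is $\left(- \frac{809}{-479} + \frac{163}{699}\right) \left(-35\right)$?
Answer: $- \frac{22524880}{334821} \approx -67.274$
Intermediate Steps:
$\left(- \frac{809}{-479} + \frac{163}{699}\right) \left(-35\right) = \left(\left(-809\right) \left(- \frac{1}{479}\right) + 163 \cdot \frac{1}{699}\right) \left(-35\right) = \left(\frac{809}{479} + \frac{163}{699}\right) \left(-35\right) = \frac{643568}{334821} \left(-35\right) = - \frac{22524880}{334821}$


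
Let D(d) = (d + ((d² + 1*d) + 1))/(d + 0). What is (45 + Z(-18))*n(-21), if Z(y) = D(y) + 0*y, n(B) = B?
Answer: -3647/6 ≈ -607.83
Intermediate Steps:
D(d) = (1 + d² + 2*d)/d (D(d) = (d + ((d² + d) + 1))/d = (d + ((d + d²) + 1))/d = (d + (1 + d + d²))/d = (1 + d² + 2*d)/d)
Z(y) = 2 + y + 1/y (Z(y) = (2 + y + 1/y) + 0*y = (2 + y + 1/y) + 0 = 2 + y + 1/y)
(45 + Z(-18))*n(-21) = (45 + (2 - 18 + 1/(-18)))*(-21) = (45 + (2 - 18 - 1/18))*(-21) = (45 - 289/18)*(-21) = (521/18)*(-21) = -3647/6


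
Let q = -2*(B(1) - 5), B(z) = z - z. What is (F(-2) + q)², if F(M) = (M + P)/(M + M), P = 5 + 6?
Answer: 961/16 ≈ 60.063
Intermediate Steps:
P = 11
F(M) = (11 + M)/(2*M) (F(M) = (M + 11)/(M + M) = (11 + M)/((2*M)) = (11 + M)*(1/(2*M)) = (11 + M)/(2*M))
B(z) = 0
q = 10 (q = -2*(0 - 5) = -2*(-5) = 10)
(F(-2) + q)² = ((½)*(11 - 2)/(-2) + 10)² = ((½)*(-½)*9 + 10)² = (-9/4 + 10)² = (31/4)² = 961/16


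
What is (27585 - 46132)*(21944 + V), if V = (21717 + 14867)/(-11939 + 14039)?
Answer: -213842199062/525 ≈ -4.0732e+8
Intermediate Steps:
V = 9146/525 (V = 36584/2100 = 36584*(1/2100) = 9146/525 ≈ 17.421)
(27585 - 46132)*(21944 + V) = (27585 - 46132)*(21944 + 9146/525) = -18547*11529746/525 = -213842199062/525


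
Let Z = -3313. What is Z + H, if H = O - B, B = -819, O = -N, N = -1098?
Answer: -1396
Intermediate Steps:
O = 1098 (O = -1*(-1098) = 1098)
H = 1917 (H = 1098 - 1*(-819) = 1098 + 819 = 1917)
Z + H = -3313 + 1917 = -1396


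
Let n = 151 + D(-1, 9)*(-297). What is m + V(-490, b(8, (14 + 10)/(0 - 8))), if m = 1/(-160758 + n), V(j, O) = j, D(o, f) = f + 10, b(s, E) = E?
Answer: -81462501/166250 ≈ -490.00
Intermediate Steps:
D(o, f) = 10 + f
n = -5492 (n = 151 + (10 + 9)*(-297) = 151 + 19*(-297) = 151 - 5643 = -5492)
m = -1/166250 (m = 1/(-160758 - 5492) = 1/(-166250) = -1/166250 ≈ -6.0150e-6)
m + V(-490, b(8, (14 + 10)/(0 - 8))) = -1/166250 - 490 = -81462501/166250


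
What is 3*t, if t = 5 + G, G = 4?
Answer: 27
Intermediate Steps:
t = 9 (t = 5 + 4 = 9)
3*t = 3*9 = 27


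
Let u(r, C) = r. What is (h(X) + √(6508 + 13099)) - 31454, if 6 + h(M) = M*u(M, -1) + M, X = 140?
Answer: -11720 + √19607 ≈ -11580.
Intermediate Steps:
h(M) = -6 + M + M² (h(M) = -6 + (M*M + M) = -6 + (M² + M) = -6 + (M + M²) = -6 + M + M²)
(h(X) + √(6508 + 13099)) - 31454 = ((-6 + 140 + 140²) + √(6508 + 13099)) - 31454 = ((-6 + 140 + 19600) + √19607) - 31454 = (19734 + √19607) - 31454 = -11720 + √19607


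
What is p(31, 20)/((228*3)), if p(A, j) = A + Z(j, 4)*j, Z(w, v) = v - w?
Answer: -289/684 ≈ -0.42251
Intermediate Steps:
p(A, j) = A + j*(4 - j) (p(A, j) = A + (4 - j)*j = A + j*(4 - j))
p(31, 20)/((228*3)) = (31 - 1*20*(-4 + 20))/((228*3)) = (31 - 1*20*16)/684 = (31 - 320)*(1/684) = -289*1/684 = -289/684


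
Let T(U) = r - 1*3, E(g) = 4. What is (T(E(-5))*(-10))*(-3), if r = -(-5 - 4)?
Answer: 180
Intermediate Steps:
r = 9 (r = -1*(-9) = 9)
T(U) = 6 (T(U) = 9 - 1*3 = 9 - 3 = 6)
(T(E(-5))*(-10))*(-3) = (6*(-10))*(-3) = -60*(-3) = 180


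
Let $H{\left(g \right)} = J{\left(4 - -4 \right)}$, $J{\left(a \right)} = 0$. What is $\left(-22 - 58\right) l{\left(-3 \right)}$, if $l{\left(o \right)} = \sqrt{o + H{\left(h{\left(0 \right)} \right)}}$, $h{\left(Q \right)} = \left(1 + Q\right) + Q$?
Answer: $- 80 i \sqrt{3} \approx - 138.56 i$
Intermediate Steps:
$h{\left(Q \right)} = 1 + 2 Q$
$H{\left(g \right)} = 0$
$l{\left(o \right)} = \sqrt{o}$ ($l{\left(o \right)} = \sqrt{o + 0} = \sqrt{o}$)
$\left(-22 - 58\right) l{\left(-3 \right)} = \left(-22 - 58\right) \sqrt{-3} = - 80 i \sqrt{3}$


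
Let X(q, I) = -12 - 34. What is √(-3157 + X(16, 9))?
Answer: I*√3203 ≈ 56.595*I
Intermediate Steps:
X(q, I) = -46
√(-3157 + X(16, 9)) = √(-3157 - 46) = √(-3203) = I*√3203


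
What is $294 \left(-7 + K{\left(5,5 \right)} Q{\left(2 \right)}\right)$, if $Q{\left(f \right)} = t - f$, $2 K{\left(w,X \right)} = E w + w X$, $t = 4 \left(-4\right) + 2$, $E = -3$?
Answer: $-25578$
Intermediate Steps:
$t = -14$ ($t = -16 + 2 = -14$)
$K{\left(w,X \right)} = - \frac{3 w}{2} + \frac{X w}{2}$ ($K{\left(w,X \right)} = \frac{- 3 w + w X}{2} = \frac{- 3 w + X w}{2} = - \frac{3 w}{2} + \frac{X w}{2}$)
$Q{\left(f \right)} = -14 - f$
$294 \left(-7 + K{\left(5,5 \right)} Q{\left(2 \right)}\right) = 294 \left(-7 + \frac{1}{2} \cdot 5 \left(-3 + 5\right) \left(-14 - 2\right)\right) = 294 \left(-7 + \frac{1}{2} \cdot 5 \cdot 2 \left(-14 - 2\right)\right) = 294 \left(-7 + 5 \left(-16\right)\right) = 294 \left(-7 - 80\right) = 294 \left(-87\right) = -25578$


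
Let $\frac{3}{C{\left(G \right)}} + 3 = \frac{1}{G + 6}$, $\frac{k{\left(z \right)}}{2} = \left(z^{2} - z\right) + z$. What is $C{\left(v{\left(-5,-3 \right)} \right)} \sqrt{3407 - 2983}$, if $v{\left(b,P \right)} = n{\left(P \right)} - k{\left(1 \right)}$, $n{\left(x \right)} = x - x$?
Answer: $- \frac{24 \sqrt{106}}{11} \approx -22.463$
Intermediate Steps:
$k{\left(z \right)} = 2 z^{2}$ ($k{\left(z \right)} = 2 \left(\left(z^{2} - z\right) + z\right) = 2 z^{2}$)
$n{\left(x \right)} = 0$
$v{\left(b,P \right)} = -2$ ($v{\left(b,P \right)} = 0 - 2 \cdot 1^{2} = 0 - 2 \cdot 1 = 0 - 2 = -2$)
$C{\left(G \right)} = \frac{3}{-3 + \frac{1}{6 + G}}$ ($C{\left(G \right)} = \frac{3}{-3 + \frac{1}{G + 6}} = \frac{3}{-3 + \frac{1}{6 + G}}$)
$C{\left(v{\left(-5,-3 \right)} \right)} \sqrt{3407 - 2983} = \frac{3 \left(-6 - -2\right)}{17 + 3 \left(-2\right)} \sqrt{3407 - 2983} = \frac{3 \left(-6 + 2\right)}{17 - 6} \sqrt{424} = 3 \cdot \frac{1}{11} \left(-4\right) 2 \sqrt{106} = - \frac{12 \cdot 2 \sqrt{106}}{11} = - \frac{24 \sqrt{106}}{11}$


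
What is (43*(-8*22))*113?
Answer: -855184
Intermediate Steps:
(43*(-8*22))*113 = (43*(-176))*113 = -7568*113 = -855184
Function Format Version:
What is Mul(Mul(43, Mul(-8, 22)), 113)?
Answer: -855184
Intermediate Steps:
Mul(Mul(43, Mul(-8, 22)), 113) = Mul(Mul(43, -176), 113) = Mul(-7568, 113) = -855184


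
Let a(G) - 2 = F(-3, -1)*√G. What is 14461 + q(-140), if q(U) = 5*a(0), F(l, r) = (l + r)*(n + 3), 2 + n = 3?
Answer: 14471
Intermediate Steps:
n = 1 (n = -2 + 3 = 1)
F(l, r) = 4*l + 4*r (F(l, r) = (l + r)*(1 + 3) = (l + r)*4 = 4*l + 4*r)
a(G) = 2 - 16*√G (a(G) = 2 + (4*(-3) + 4*(-1))*√G = 2 + (-12 - 4)*√G = 2 - 16*√G)
q(U) = 10 (q(U) = 5*(2 - 16*√0) = 5*(2 - 16*0) = 5*(2 + 0) = 5*2 = 10)
14461 + q(-140) = 14461 + 10 = 14471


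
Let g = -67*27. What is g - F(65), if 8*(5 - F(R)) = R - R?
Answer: -1814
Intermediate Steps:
F(R) = 5 (F(R) = 5 - (R - R)/8 = 5 - 1/8*0 = 5 + 0 = 5)
g = -1809
g - F(65) = -1809 - 1*5 = -1809 - 5 = -1814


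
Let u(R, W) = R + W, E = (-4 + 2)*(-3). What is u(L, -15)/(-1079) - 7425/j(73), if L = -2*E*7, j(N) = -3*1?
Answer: 2670624/1079 ≈ 2475.1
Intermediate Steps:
j(N) = -3
E = 6 (E = -2*(-3) = 6)
L = -84 (L = -2*6*7 = -12*7 = -84)
u(L, -15)/(-1079) - 7425/j(73) = (-84 - 15)/(-1079) - 7425/(-3) = -99*(-1/1079) - 7425*(-1/3) = 99/1079 + 2475 = 2670624/1079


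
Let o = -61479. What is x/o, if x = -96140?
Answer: 380/243 ≈ 1.5638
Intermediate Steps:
x/o = -96140/(-61479) = -96140*(-1/61479) = 380/243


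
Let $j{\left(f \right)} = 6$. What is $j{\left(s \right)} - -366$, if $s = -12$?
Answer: $372$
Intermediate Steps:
$j{\left(s \right)} - -366 = 6 - -366 = 6 + 366 = 372$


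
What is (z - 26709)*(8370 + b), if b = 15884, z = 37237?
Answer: 255346112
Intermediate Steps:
(z - 26709)*(8370 + b) = (37237 - 26709)*(8370 + 15884) = 10528*24254 = 255346112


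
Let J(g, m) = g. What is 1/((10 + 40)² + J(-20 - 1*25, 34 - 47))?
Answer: 1/2455 ≈ 0.00040733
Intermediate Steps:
1/((10 + 40)² + J(-20 - 1*25, 34 - 47)) = 1/((10 + 40)² + (-20 - 1*25)) = 1/(50² + (-20 - 25)) = 1/(2500 - 45) = 1/2455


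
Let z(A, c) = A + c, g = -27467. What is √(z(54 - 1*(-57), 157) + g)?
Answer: I*√27199 ≈ 164.92*I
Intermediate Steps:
√(z(54 - 1*(-57), 157) + g) = √(((54 - 1*(-57)) + 157) - 27467) = √(((54 + 57) + 157) - 27467) = √((111 + 157) - 27467) = √(268 - 27467) = √(-27199) = I*√27199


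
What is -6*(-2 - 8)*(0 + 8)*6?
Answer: 2880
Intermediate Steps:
-6*(-2 - 8)*(0 + 8)*6 = -(-60)*8*6 = -6*(-80)*6 = 480*6 = 2880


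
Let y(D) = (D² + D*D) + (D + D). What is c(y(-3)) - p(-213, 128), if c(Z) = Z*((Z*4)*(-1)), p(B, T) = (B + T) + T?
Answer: -619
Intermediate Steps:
y(D) = 2*D + 2*D² (y(D) = (D² + D²) + 2*D = 2*D² + 2*D = 2*D + 2*D²)
p(B, T) = B + 2*T
c(Z) = -4*Z² (c(Z) = Z*((4*Z)*(-1)) = Z*(-4*Z) = -4*Z²)
c(y(-3)) - p(-213, 128) = -4*36*(1 - 3)² - (-213 + 2*128) = -4*(2*(-3)*(-2))² - (-213 + 256) = -4*12² - 1*43 = -4*144 - 43 = -576 - 43 = -619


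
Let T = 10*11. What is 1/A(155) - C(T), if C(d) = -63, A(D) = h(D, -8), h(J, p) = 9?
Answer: 568/9 ≈ 63.111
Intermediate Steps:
T = 110
A(D) = 9
1/A(155) - C(T) = 1/9 - 1*(-63) = ⅑ + 63 = 568/9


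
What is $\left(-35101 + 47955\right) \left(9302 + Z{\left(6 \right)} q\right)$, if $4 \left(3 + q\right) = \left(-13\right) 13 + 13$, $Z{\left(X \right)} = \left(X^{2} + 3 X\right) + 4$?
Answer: $88255564$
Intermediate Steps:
$Z{\left(X \right)} = 4 + X^{2} + 3 X$
$q = -42$ ($q = -3 + \frac{\left(-13\right) 13 + 13}{4} = -3 + \frac{-169 + 13}{4} = -3 + \frac{1}{4} \left(-156\right) = -3 - 39 = -42$)
$\left(-35101 + 47955\right) \left(9302 + Z{\left(6 \right)} q\right) = \left(-35101 + 47955\right) \left(9302 + \left(4 + 6^{2} + 3 \cdot 6\right) \left(-42\right)\right) = 12854 \left(9302 + \left(4 + 36 + 18\right) \left(-42\right)\right) = 12854 \left(9302 + 58 \left(-42\right)\right) = 12854 \left(9302 - 2436\right) = 12854 \cdot 6866 = 88255564$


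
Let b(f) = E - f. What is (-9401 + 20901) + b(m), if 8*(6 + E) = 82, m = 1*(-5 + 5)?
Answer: 46017/4 ≈ 11504.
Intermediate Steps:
m = 0 (m = 1*0 = 0)
E = 17/4 (E = -6 + (1/8)*82 = -6 + 41/4 = 17/4 ≈ 4.2500)
b(f) = 17/4 - f
(-9401 + 20901) + b(m) = (-9401 + 20901) + (17/4 - 1*0) = 11500 + (17/4 + 0) = 11500 + 17/4 = 46017/4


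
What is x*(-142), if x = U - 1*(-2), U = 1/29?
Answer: -8378/29 ≈ -288.90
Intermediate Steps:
U = 1/29 ≈ 0.034483
x = 59/29 (x = 1/29 - 1*(-2) = 1/29 + 2 = 59/29 ≈ 2.0345)
x*(-142) = (59/29)*(-142) = -8378/29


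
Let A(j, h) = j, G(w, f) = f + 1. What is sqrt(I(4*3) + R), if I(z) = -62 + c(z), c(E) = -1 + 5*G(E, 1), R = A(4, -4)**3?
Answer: sqrt(11) ≈ 3.3166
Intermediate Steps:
G(w, f) = 1 + f
R = 64 (R = 4**3 = 64)
c(E) = 9 (c(E) = -1 + 5*(1 + 1) = -1 + 5*2 = -1 + 10 = 9)
I(z) = -53 (I(z) = -62 + 9 = -53)
sqrt(I(4*3) + R) = sqrt(-53 + 64) = sqrt(11)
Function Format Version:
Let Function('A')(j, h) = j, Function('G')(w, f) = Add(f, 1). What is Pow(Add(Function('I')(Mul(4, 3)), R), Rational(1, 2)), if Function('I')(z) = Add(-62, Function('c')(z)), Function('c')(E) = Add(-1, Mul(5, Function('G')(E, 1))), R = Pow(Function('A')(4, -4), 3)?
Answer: Pow(11, Rational(1, 2)) ≈ 3.3166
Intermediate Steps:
Function('G')(w, f) = Add(1, f)
R = 64 (R = Pow(4, 3) = 64)
Function('c')(E) = 9 (Function('c')(E) = Add(-1, Mul(5, Add(1, 1))) = Add(-1, Mul(5, 2)) = Add(-1, 10) = 9)
Function('I')(z) = -53 (Function('I')(z) = Add(-62, 9) = -53)
Pow(Add(Function('I')(Mul(4, 3)), R), Rational(1, 2)) = Pow(Add(-53, 64), Rational(1, 2)) = Pow(11, Rational(1, 2))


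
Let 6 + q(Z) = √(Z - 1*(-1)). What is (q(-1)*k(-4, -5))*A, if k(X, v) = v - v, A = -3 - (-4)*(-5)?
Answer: 0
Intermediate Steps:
q(Z) = -6 + √(1 + Z) (q(Z) = -6 + √(Z - 1*(-1)) = -6 + √(Z + 1) = -6 + √(1 + Z))
A = -23 (A = -3 - 1*20 = -3 - 20 = -23)
k(X, v) = 0
(q(-1)*k(-4, -5))*A = ((-6 + √(1 - 1))*0)*(-23) = ((-6 + √0)*0)*(-23) = ((-6 + 0)*0)*(-23) = -6*0*(-23) = 0*(-23) = 0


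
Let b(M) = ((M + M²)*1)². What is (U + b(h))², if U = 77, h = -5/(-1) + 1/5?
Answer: 486870413121/390625 ≈ 1.2464e+6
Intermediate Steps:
h = 26/5 (h = -5*(-1) + 1*(⅕) = 5 + ⅕ = 26/5 ≈ 5.2000)
b(M) = (M + M²)²
(U + b(h))² = (77 + (26/5)²*(1 + 26/5)²)² = (77 + 676*(31/5)²/25)² = (77 + (676/25)*(961/25))² = (77 + 649636/625)² = (697761/625)² = 486870413121/390625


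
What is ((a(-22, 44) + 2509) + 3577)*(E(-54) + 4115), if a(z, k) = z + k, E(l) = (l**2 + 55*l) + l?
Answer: 24474756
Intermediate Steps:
E(l) = l**2 + 56*l
a(z, k) = k + z
((a(-22, 44) + 2509) + 3577)*(E(-54) + 4115) = (((44 - 22) + 2509) + 3577)*(-54*(56 - 54) + 4115) = ((22 + 2509) + 3577)*(-54*2 + 4115) = (2531 + 3577)*(-108 + 4115) = 6108*4007 = 24474756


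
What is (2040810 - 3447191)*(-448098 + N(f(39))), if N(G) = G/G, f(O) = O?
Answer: 630195106957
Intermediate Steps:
N(G) = 1
(2040810 - 3447191)*(-448098 + N(f(39))) = (2040810 - 3447191)*(-448098 + 1) = -1406381*(-448097) = 630195106957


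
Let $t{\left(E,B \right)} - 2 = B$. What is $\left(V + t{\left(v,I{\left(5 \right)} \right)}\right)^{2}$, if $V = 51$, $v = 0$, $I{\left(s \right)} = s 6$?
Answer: $6889$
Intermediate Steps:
$I{\left(s \right)} = 6 s$
$t{\left(E,B \right)} = 2 + B$
$\left(V + t{\left(v,I{\left(5 \right)} \right)}\right)^{2} = \left(51 + \left(2 + 6 \cdot 5\right)\right)^{2} = \left(51 + \left(2 + 30\right)\right)^{2} = \left(51 + 32\right)^{2} = 83^{2} = 6889$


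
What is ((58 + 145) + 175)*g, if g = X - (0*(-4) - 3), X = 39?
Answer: 15876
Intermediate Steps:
g = 42 (g = 39 - (0*(-4) - 3) = 39 - (0 - 3) = 39 - 1*(-3) = 39 + 3 = 42)
((58 + 145) + 175)*g = ((58 + 145) + 175)*42 = (203 + 175)*42 = 378*42 = 15876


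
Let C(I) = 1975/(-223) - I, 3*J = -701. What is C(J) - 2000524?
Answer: -1338200158/669 ≈ -2.0003e+6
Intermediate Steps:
J = -701/3 (J = (1/3)*(-701) = -701/3 ≈ -233.67)
C(I) = -1975/223 - I (C(I) = 1975*(-1/223) - I = -1975/223 - I)
C(J) - 2000524 = (-1975/223 - 1*(-701/3)) - 2000524 = (-1975/223 + 701/3) - 2000524 = 150398/669 - 2000524 = -1338200158/669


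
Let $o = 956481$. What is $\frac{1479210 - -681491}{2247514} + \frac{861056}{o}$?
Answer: $\frac{4001904867965}{2149704438234} \approx 1.8616$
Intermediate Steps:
$\frac{1479210 - -681491}{2247514} + \frac{861056}{o} = \frac{1479210 - -681491}{2247514} + \frac{861056}{956481} = \left(1479210 + 681491\right) \frac{1}{2247514} + 861056 \cdot \frac{1}{956481} = 2160701 \cdot \frac{1}{2247514} + \frac{861056}{956481} = \frac{2160701}{2247514} + \frac{861056}{956481} = \frac{4001904867965}{2149704438234}$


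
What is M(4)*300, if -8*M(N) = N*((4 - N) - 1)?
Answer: 150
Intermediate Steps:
M(N) = -N*(3 - N)/8 (M(N) = -N*((4 - N) - 1)/8 = -N*(3 - N)/8)
M(4)*300 = ((⅛)*4*(-3 + 4))*300 = ((⅛)*4*1)*300 = (½)*300 = 150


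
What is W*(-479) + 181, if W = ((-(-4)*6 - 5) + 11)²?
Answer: -430919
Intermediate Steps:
W = 900 (W = ((-4*(-6) - 5) + 11)² = ((24 - 5) + 11)² = (19 + 11)² = 30² = 900)
W*(-479) + 181 = 900*(-479) + 181 = -431100 + 181 = -430919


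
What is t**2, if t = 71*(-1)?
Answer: 5041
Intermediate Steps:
t = -71
t**2 = (-71)**2 = 5041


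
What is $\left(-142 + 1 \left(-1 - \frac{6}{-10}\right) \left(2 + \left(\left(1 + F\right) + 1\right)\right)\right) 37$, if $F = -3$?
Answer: $- \frac{26344}{5} \approx -5268.8$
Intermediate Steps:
$\left(-142 + 1 \left(-1 - \frac{6}{-10}\right) \left(2 + \left(\left(1 + F\right) + 1\right)\right)\right) 37 = \left(-142 + 1 \left(-1 - \frac{6}{-10}\right) \left(2 + \left(\left(1 - 3\right) + 1\right)\right)\right) 37 = \left(-142 + 1 \left(-1 - - \frac{3}{5}\right) \left(2 + \left(-2 + 1\right)\right)\right) 37 = \left(-142 + 1 \left(-1 + \frac{3}{5}\right) \left(2 - 1\right)\right) 37 = \left(-142 + 1 \left(\left(- \frac{2}{5}\right) 1\right)\right) 37 = \left(-142 + 1 \left(- \frac{2}{5}\right)\right) 37 = \left(-142 - \frac{2}{5}\right) 37 = \left(- \frac{712}{5}\right) 37 = - \frac{26344}{5}$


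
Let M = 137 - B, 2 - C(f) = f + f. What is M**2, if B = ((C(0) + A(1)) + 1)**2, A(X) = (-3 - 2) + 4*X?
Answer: 17689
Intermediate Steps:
C(f) = 2 - 2*f (C(f) = 2 - (f + f) = 2 - 2*f)
A(X) = -5 + 4*X
B = 4 (B = (((2 - 2*0) + (-5 + 4*1)) + 1)**2 = (((2 + 0) + (-5 + 4)) + 1)**2 = ((2 - 1) + 1)**2 = (1 + 1)**2 = 2**2 = 4)
M = 133 (M = 137 - 1*4 = 137 - 4 = 133)
M**2 = 133**2 = 17689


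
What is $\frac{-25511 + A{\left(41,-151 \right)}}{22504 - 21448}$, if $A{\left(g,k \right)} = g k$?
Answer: $- \frac{1441}{48} \approx -30.021$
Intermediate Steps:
$\frac{-25511 + A{\left(41,-151 \right)}}{22504 - 21448} = \frac{-25511 + 41 \left(-151\right)}{22504 - 21448} = \frac{-25511 - 6191}{1056} = \left(-31702\right) \frac{1}{1056} = - \frac{1441}{48}$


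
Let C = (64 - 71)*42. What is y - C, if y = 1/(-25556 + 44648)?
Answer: 5613049/19092 ≈ 294.00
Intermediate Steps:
y = 1/19092 ≈ 5.2378e-5
C = -294 (C = -7*42 = -294)
y - C = 1/19092 - 1*(-294) = 1/19092 + 294 = 5613049/19092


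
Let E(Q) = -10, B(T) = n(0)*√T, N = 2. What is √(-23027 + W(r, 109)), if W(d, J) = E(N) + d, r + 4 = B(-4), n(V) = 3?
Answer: √(-23041 + 6*I) ≈ 0.02 + 151.79*I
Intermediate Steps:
B(T) = 3*√T
r = -4 + 6*I (r = -4 + 3*√(-4) = -4 + 3*(2*I) = -4 + 6*I ≈ -4.0 + 6.0*I)
W(d, J) = -10 + d
√(-23027 + W(r, 109)) = √(-23027 + (-10 + (-4 + 6*I))) = √(-23027 + (-14 + 6*I)) = √(-23041 + 6*I)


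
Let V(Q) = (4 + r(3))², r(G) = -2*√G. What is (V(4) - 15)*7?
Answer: 91 - 112*√3 ≈ -102.99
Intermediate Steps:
V(Q) = (4 - 2*√3)²
(V(4) - 15)*7 = ((28 - 16*√3) - 15)*7 = (13 - 16*√3)*7 = 91 - 112*√3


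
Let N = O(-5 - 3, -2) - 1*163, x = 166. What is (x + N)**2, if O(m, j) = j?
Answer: 1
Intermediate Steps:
N = -165 (N = -2 - 1*163 = -2 - 163 = -165)
(x + N)**2 = (166 - 165)**2 = 1**2 = 1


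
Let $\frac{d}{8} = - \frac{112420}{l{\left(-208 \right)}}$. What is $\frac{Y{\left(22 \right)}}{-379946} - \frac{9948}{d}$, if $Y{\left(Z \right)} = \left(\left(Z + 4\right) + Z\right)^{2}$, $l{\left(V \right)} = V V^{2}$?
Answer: $- \frac{75922354972032}{762741595} \approx -99539.0$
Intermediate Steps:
$l{\left(V \right)} = V^{3}$
$d = \frac{28105}{281216}$ ($d = 8 \left(- \frac{112420}{\left(-208\right)^{3}}\right) = 8 \left(- \frac{112420}{-8998912}\right) = 8 \left(\left(-112420\right) \left(- \frac{1}{8998912}\right)\right) = 8 \cdot \frac{28105}{2249728} = \frac{28105}{281216} \approx 0.099941$)
$Y{\left(Z \right)} = \left(4 + 2 Z\right)^{2}$ ($Y{\left(Z \right)} = \left(\left(4 + Z\right) + Z\right)^{2} = \left(4 + 2 Z\right)^{2}$)
$\frac{Y{\left(22 \right)}}{-379946} - \frac{9948}{d} = \frac{4 \left(2 + 22\right)^{2}}{-379946} - \frac{9948}{\frac{28105}{281216}} = 4 \cdot 24^{2} \left(- \frac{1}{379946}\right) - \frac{2797536768}{28105} = 4 \cdot 576 \left(- \frac{1}{379946}\right) - \frac{2797536768}{28105} = 2304 \left(- \frac{1}{379946}\right) - \frac{2797536768}{28105} = - \frac{1152}{189973} - \frac{2797536768}{28105} = - \frac{75922354972032}{762741595}$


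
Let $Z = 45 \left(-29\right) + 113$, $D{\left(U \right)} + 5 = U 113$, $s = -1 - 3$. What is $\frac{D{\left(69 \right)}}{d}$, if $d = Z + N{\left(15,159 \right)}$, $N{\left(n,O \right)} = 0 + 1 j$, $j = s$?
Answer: $- \frac{1948}{299} \approx -6.5151$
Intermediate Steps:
$s = -4$
$j = -4$
$N{\left(n,O \right)} = -4$ ($N{\left(n,O \right)} = 0 + 1 \left(-4\right) = 0 - 4 = -4$)
$D{\left(U \right)} = -5 + 113 U$ ($D{\left(U \right)} = -5 + U 113 = -5 + 113 U$)
$Z = -1192$ ($Z = -1305 + 113 = -1192$)
$d = -1196$ ($d = -1192 - 4 = -1196$)
$\frac{D{\left(69 \right)}}{d} = \frac{-5 + 113 \cdot 69}{-1196} = \left(-5 + 7797\right) \left(- \frac{1}{1196}\right) = 7792 \left(- \frac{1}{1196}\right) = - \frac{1948}{299}$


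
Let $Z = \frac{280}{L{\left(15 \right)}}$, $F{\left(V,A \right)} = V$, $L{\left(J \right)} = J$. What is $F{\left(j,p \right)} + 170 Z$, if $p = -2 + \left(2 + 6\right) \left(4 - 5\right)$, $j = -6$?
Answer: $\frac{9502}{3} \approx 3167.3$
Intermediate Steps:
$p = -10$ ($p = -2 + 8 \left(-1\right) = -2 - 8 = -10$)
$Z = \frac{56}{3}$ ($Z = \frac{280}{15} = 280 \cdot \frac{1}{15} = \frac{56}{3} \approx 18.667$)
$F{\left(j,p \right)} + 170 Z = -6 + 170 \cdot \frac{56}{3} = -6 + \frac{9520}{3} = \frac{9502}{3}$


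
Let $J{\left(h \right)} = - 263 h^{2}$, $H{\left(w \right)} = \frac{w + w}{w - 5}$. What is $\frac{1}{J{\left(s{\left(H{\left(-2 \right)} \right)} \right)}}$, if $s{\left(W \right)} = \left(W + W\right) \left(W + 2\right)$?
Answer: $- \frac{2401}{5453568} \approx -0.00044026$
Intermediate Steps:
$H{\left(w \right)} = \frac{2 w}{-5 + w}$
$s{\left(W \right)} = 2 W \left(2 + W\right)$
$\frac{1}{J{\left(s{\left(H{\left(-2 \right)} \right)} \right)}} = \frac{1}{\left(-263\right) \left(2 \cdot 2 \left(-2\right) \frac{1}{-5 - 2} \left(2 + 2 \left(-2\right) \frac{1}{-5 - 2}\right)\right)^{2}} = \frac{1}{\left(-263\right) \left(2 \cdot 2 \left(-2\right) \frac{1}{-7} \left(2 + 2 \left(-2\right) \frac{1}{-7}\right)\right)^{2}} = \frac{1}{\left(-263\right) \left(2 \cdot 2 \left(-2\right) \left(- \frac{1}{7}\right) \left(2 + 2 \left(-2\right) \left(- \frac{1}{7}\right)\right)\right)^{2}} = \frac{1}{\left(-263\right) \left(2 \cdot \frac{4}{7} \left(2 + \frac{4}{7}\right)\right)^{2}} = \frac{1}{\left(-263\right) \left(2 \cdot \frac{4}{7} \cdot \frac{18}{7}\right)^{2}} = \frac{1}{\left(-263\right) \left(\frac{144}{49}\right)^{2}} = \frac{1}{\left(-263\right) \frac{20736}{2401}} = \frac{1}{- \frac{5453568}{2401}} = - \frac{2401}{5453568}$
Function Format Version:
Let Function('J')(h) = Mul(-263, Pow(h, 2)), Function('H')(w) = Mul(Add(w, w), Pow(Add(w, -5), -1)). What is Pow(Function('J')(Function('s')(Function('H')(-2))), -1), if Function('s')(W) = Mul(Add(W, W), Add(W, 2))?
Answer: Rational(-2401, 5453568) ≈ -0.00044026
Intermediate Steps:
Function('H')(w) = Mul(2, w, Pow(Add(-5, w), -1)) (Function('H')(w) = Mul(Mul(2, w), Pow(Add(-5, w), -1)) = Mul(2, w, Pow(Add(-5, w), -1)))
Function('s')(W) = Mul(2, W, Add(2, W)) (Function('s')(W) = Mul(Mul(2, W), Add(2, W)) = Mul(2, W, Add(2, W)))
Pow(Function('J')(Function('s')(Function('H')(-2))), -1) = Pow(Mul(-263, Pow(Mul(2, Mul(2, -2, Pow(Add(-5, -2), -1)), Add(2, Mul(2, -2, Pow(Add(-5, -2), -1)))), 2)), -1) = Pow(Mul(-263, Pow(Mul(2, Mul(2, -2, Pow(-7, -1)), Add(2, Mul(2, -2, Pow(-7, -1)))), 2)), -1) = Pow(Mul(-263, Pow(Mul(2, Mul(2, -2, Rational(-1, 7)), Add(2, Mul(2, -2, Rational(-1, 7)))), 2)), -1) = Pow(Mul(-263, Pow(Mul(2, Rational(4, 7), Add(2, Rational(4, 7))), 2)), -1) = Pow(Mul(-263, Pow(Mul(2, Rational(4, 7), Rational(18, 7)), 2)), -1) = Pow(Mul(-263, Pow(Rational(144, 49), 2)), -1) = Pow(Mul(-263, Rational(20736, 2401)), -1) = Pow(Rational(-5453568, 2401), -1) = Rational(-2401, 5453568)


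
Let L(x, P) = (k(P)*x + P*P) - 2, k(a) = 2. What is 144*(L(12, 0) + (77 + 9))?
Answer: 15552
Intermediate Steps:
L(x, P) = -2 + P² + 2*x (L(x, P) = (2*x + P*P) - 2 = (2*x + P²) - 2 = (P² + 2*x) - 2 = -2 + P² + 2*x)
144*(L(12, 0) + (77 + 9)) = 144*((-2 + 0² + 2*12) + (77 + 9)) = 144*((-2 + 0 + 24) + 86) = 144*(22 + 86) = 144*108 = 15552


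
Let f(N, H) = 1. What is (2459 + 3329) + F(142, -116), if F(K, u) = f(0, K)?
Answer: 5789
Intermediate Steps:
F(K, u) = 1
(2459 + 3329) + F(142, -116) = (2459 + 3329) + 1 = 5788 + 1 = 5789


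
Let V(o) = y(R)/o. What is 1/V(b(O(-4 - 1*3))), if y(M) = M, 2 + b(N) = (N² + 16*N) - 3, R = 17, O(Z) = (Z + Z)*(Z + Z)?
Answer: 41547/17 ≈ 2443.9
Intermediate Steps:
O(Z) = 4*Z² (O(Z) = (2*Z)*(2*Z) = 4*Z²)
b(N) = -5 + N² + 16*N (b(N) = -2 + ((N² + 16*N) - 3) = -2 + (-3 + N² + 16*N) = -5 + N² + 16*N)
V(o) = 17/o
1/V(b(O(-4 - 1*3))) = 1/(17/(-5 + (4*(-4 - 1*3)²)² + 16*(4*(-4 - 1*3)²))) = 1/(17/(-5 + (4*(-4 - 3)²)² + 16*(4*(-4 - 3)²))) = 1/(17/(-5 + (4*(-7)²)² + 16*(4*(-7)²))) = 1/(17/(-5 + (4*49)² + 16*(4*49))) = 1/(17/(-5 + 196² + 16*196)) = 1/(17/(-5 + 38416 + 3136)) = 1/(17/41547) = 41547/17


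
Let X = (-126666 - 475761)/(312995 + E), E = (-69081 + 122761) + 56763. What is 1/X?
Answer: -141146/200809 ≈ -0.70289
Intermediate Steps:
E = 110443 (E = 53680 + 56763 = 110443)
X = -200809/141146 (X = (-126666 - 475761)/(312995 + 110443) = -602427/423438 = -602427*1/423438 = -200809/141146 ≈ -1.4227)
1/X = 1/(-200809/141146) = -141146/200809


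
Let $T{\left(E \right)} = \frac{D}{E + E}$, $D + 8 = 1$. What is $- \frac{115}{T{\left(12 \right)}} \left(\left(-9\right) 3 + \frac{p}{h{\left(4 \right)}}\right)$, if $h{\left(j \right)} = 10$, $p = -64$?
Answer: $- \frac{92184}{7} \approx -13169.0$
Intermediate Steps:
$D = -7$ ($D = -8 + 1 = -7$)
$T{\left(E \right)} = - \frac{7}{2 E}$ ($T{\left(E \right)} = - \frac{7}{E + E} = - \frac{7}{2 E}$)
$- \frac{115}{T{\left(12 \right)}} \left(\left(-9\right) 3 + \frac{p}{h{\left(4 \right)}}\right) = - \frac{115}{\left(- \frac{7}{2}\right) \frac{1}{12}} \left(\left(-9\right) 3 - \frac{64}{10}\right) = - \frac{115}{\left(- \frac{7}{2}\right) \frac{1}{12}} \left(-27 - \frac{32}{5}\right) = - \frac{115}{- \frac{7}{24}} \left(-27 - \frac{32}{5}\right) = \left(-115\right) \left(- \frac{24}{7}\right) \left(- \frac{167}{5}\right) = \frac{2760}{7} \left(- \frac{167}{5}\right) = - \frac{92184}{7}$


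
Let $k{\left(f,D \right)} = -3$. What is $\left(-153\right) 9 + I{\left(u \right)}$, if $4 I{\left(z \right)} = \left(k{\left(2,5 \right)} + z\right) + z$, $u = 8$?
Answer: $- \frac{5495}{4} \approx -1373.8$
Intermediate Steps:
$I{\left(z \right)} = - \frac{3}{4} + \frac{z}{2}$ ($I{\left(z \right)} = \frac{\left(-3 + z\right) + z}{4} = \frac{-3 + 2 z}{4} = - \frac{3}{4} + \frac{z}{2}$)
$\left(-153\right) 9 + I{\left(u \right)} = \left(-153\right) 9 + \left(- \frac{3}{4} + \frac{1}{2} \cdot 8\right) = -1377 + \left(- \frac{3}{4} + 4\right) = -1377 + \frac{13}{4} = - \frac{5495}{4}$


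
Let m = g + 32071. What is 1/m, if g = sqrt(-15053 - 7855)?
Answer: 32071/1028571949 - 2*I*sqrt(5727)/1028571949 ≈ 3.118e-5 - 1.4715e-7*I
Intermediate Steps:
g = 2*I*sqrt(5727) (g = sqrt(-22908) = 2*I*sqrt(5727) ≈ 151.35*I)
m = 32071 + 2*I*sqrt(5727) (m = 2*I*sqrt(5727) + 32071 = 32071 + 2*I*sqrt(5727) ≈ 32071.0 + 151.35*I)
1/m = 1/(32071 + 2*I*sqrt(5727))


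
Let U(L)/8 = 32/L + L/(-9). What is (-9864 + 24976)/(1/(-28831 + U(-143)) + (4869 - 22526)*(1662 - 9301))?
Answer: 69787610801/622887782401465 ≈ 0.00011204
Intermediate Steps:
U(L) = 256/L - 8*L/9 (U(L) = 8*(32/L + L/(-9)) = 8*(32/L + L*(-1/9)) = 8*(32/L - L/9) = 256/L - 8*L/9)
(-9864 + 24976)/(1/(-28831 + U(-143)) + (4869 - 22526)*(1662 - 9301)) = (-9864 + 24976)/(1/(-28831 + (256/(-143) - 8/9*(-143))) + (4869 - 22526)*(1662 - 9301)) = 15112/(1/(-28831 + (256*(-1/143) + 1144/9)) - 17657*(-7639)) = 15112/(1/(-28831 + (-256/143 + 1144/9)) + 134881823) = 15112/(1/(-28831 + 161288/1287) + 134881823) = 15112/(1/(-36944209/1287) + 134881823) = 15112/(-1287/36944209 + 134881823) = 15112/(4983102259211720/36944209) = 15112*(36944209/4983102259211720) = 69787610801/622887782401465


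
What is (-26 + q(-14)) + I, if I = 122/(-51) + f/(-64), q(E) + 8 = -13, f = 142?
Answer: -84229/1632 ≈ -51.611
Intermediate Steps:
q(E) = -21 (q(E) = -8 - 13 = -21)
I = -7525/1632 (I = 122/(-51) + 142/(-64) = 122*(-1/51) + 142*(-1/64) = -122/51 - 71/32 = -7525/1632 ≈ -4.6109)
(-26 + q(-14)) + I = (-26 - 21) - 7525/1632 = -47 - 7525/1632 = -84229/1632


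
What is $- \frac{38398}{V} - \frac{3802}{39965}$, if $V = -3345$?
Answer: $\frac{304371676}{26736585} \approx 11.384$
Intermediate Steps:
$- \frac{38398}{V} - \frac{3802}{39965} = - \frac{38398}{-3345} - \frac{3802}{39965} = \left(-38398\right) \left(- \frac{1}{3345}\right) - \frac{3802}{39965} = \frac{38398}{3345} - \frac{3802}{39965} = \frac{304371676}{26736585}$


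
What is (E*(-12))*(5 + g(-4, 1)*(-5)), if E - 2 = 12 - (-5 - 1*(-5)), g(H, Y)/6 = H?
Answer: -21000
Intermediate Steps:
g(H, Y) = 6*H
E = 14 (E = 2 + (12 - (-5 - 1*(-5))) = 2 + (12 - (-5 + 5)) = 2 + (12 - 1*0) = 2 + (12 + 0) = 2 + 12 = 14)
(E*(-12))*(5 + g(-4, 1)*(-5)) = (14*(-12))*(5 + (6*(-4))*(-5)) = -168*(5 - 24*(-5)) = -168*(5 + 120) = -168*125 = -21000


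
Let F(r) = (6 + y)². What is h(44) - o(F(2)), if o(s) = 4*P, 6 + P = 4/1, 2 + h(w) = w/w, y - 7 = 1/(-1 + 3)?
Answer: 7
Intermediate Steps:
y = 15/2 (y = 7 + 1/(-1 + 3) = 7 + 1/2 = 7 + ½ = 15/2 ≈ 7.5000)
h(w) = -1 (h(w) = -2 + w/w = -2 + 1 = -1)
P = -2 (P = -6 + 4/1 = -6 + 4*1 = -6 + 4 = -2)
F(r) = 729/4 (F(r) = (6 + 15/2)² = (27/2)² = 729/4)
o(s) = -8 (o(s) = 4*(-2) = -8)
h(44) - o(F(2)) = -1 - 1*(-8) = -1 + 8 = 7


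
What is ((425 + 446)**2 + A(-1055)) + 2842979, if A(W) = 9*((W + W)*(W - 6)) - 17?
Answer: 23749993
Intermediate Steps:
A(W) = -17 + 18*W*(-6 + W) (A(W) = 9*((2*W)*(-6 + W)) - 17 = 9*(2*W*(-6 + W)) - 17 = 18*W*(-6 + W) - 17 = -17 + 18*W*(-6 + W))
((425 + 446)**2 + A(-1055)) + 2842979 = ((425 + 446)**2 + (-17 - 108*(-1055) + 18*(-1055)**2)) + 2842979 = (871**2 + (-17 + 113940 + 18*1113025)) + 2842979 = (758641 + (-17 + 113940 + 20034450)) + 2842979 = (758641 + 20148373) + 2842979 = 20907014 + 2842979 = 23749993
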